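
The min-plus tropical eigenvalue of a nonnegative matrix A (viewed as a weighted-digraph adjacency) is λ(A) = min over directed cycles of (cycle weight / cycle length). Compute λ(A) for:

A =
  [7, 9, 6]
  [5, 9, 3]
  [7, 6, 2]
λ(A) = 2

Enumerate directed cycles and compute their means (weight / length). Sample:
  cycle 0 → 0: weight = 7, length = 1, mean = 7/1 ≈ 7.000
  cycle 1 → 1: weight = 9, length = 1, mean = 9/1 ≈ 9.000
  cycle 2 → 2: weight = 2, length = 1, mean = 2/1 ≈ 2.000
  cycle 0 → 1 → 0: weight = 14, length = 2, mean = 14/2 ≈ 7.000
  cycle 0 → 2 → 0: weight = 13, length = 2, mean = 13/2 ≈ 6.500
  cycle 1 → 0 → 1: weight = 14, length = 2, mean = 14/2 ≈ 7.000
Minimum mean = 2.000, attained e.g. along the cycle 2 → 2 with weight 2 and length 1. So λ(A) = 2/1 = 2.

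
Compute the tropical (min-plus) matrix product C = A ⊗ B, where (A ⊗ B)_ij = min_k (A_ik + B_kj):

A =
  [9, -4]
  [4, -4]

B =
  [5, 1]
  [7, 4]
A ⊗ B =
  [3, 0]
  [3, 0]

Apply the min-plus product entry-by-entry:
  C[0][0] = min over k of (A[0][0] + B[0][0] = 9 + 5 = 14, A[0][1] + B[1][0] = -4 + 7 = 3) = 3 (attained at k = 1)
  C[0][1] = min over k of (A[0][0] + B[0][1] = 9 + 1 = 10, A[0][1] + B[1][1] = -4 + 4 = 0) = 0 (attained at k = 1)
  C[1][0] = min over k of (A[1][0] + B[0][0] = 4 + 5 = 9, A[1][1] + B[1][0] = -4 + 7 = 3) = 3 (attained at k = 1)
  C[1][1] = min over k of (A[1][0] + B[0][1] = 4 + 1 = 5, A[1][1] + B[1][1] = -4 + 4 = 0) = 0 (attained at k = 1)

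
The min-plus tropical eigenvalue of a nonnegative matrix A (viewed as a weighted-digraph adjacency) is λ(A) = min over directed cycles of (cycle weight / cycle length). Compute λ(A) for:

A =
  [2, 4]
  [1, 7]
λ(A) = 2

Enumerate directed cycles and compute their means (weight / length). Sample:
  cycle 0 → 0: weight = 2, length = 1, mean = 2/1 ≈ 2.000
  cycle 1 → 1: weight = 7, length = 1, mean = 7/1 ≈ 7.000
  cycle 0 → 1 → 0: weight = 5, length = 2, mean = 5/2 ≈ 2.500
  cycle 1 → 0 → 1: weight = 5, length = 2, mean = 5/2 ≈ 2.500
Minimum mean = 2.000, attained e.g. along the cycle 0 → 0 with weight 2 and length 1. So λ(A) = 2/1 = 2.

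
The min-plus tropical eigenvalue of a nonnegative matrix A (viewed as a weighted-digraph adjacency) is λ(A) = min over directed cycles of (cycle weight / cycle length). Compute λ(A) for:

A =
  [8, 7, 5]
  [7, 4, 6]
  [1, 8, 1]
λ(A) = 1

Enumerate directed cycles and compute their means (weight / length). Sample:
  cycle 0 → 0: weight = 8, length = 1, mean = 8/1 ≈ 8.000
  cycle 1 → 1: weight = 4, length = 1, mean = 4/1 ≈ 4.000
  cycle 2 → 2: weight = 1, length = 1, mean = 1/1 ≈ 1.000
  cycle 0 → 1 → 0: weight = 14, length = 2, mean = 14/2 ≈ 7.000
  cycle 0 → 2 → 0: weight = 6, length = 2, mean = 6/2 ≈ 3.000
  cycle 1 → 0 → 1: weight = 14, length = 2, mean = 14/2 ≈ 7.000
Minimum mean = 1.000, attained e.g. along the cycle 2 → 2 with weight 1 and length 1. So λ(A) = 1/1 = 1.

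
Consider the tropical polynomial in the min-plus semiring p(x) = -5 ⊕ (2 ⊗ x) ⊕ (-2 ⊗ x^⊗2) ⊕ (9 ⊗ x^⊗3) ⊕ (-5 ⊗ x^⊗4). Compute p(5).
p(5) = -5

A tropical monomial a ⊗ x^⊗i evaluates to a + i · x. Evaluating each term at x = 5:
  Term 0 contributes -5 + 0 · 5 = -5
  Term 1 contributes 2 + 1 · 5 = 7
  Term 2 contributes -2 + 2 · 5 = 8
  Term 3 contributes 9 + 3 · 5 = 24
  Term 4 contributes -5 + 4 · 5 = 15
p(5) = ⊕ of these = min[-5, 7, 8, 24, 15] = -5.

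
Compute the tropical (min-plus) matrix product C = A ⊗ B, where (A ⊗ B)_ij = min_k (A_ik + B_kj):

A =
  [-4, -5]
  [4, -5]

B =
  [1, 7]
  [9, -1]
A ⊗ B =
  [-3, -6]
  [4, -6]

Apply the min-plus product entry-by-entry:
  C[0][0] = min over k of (A[0][0] + B[0][0] = -4 + 1 = -3, A[0][1] + B[1][0] = -5 + 9 = 4) = -3 (attained at k = 0)
  C[0][1] = min over k of (A[0][0] + B[0][1] = -4 + 7 = 3, A[0][1] + B[1][1] = -5 + -1 = -6) = -6 (attained at k = 1)
  C[1][0] = min over k of (A[1][0] + B[0][0] = 4 + 1 = 5, A[1][1] + B[1][0] = -5 + 9 = 4) = 4 (attained at k = 1)
  C[1][1] = min over k of (A[1][0] + B[0][1] = 4 + 7 = 11, A[1][1] + B[1][1] = -5 + -1 = -6) = -6 (attained at k = 1)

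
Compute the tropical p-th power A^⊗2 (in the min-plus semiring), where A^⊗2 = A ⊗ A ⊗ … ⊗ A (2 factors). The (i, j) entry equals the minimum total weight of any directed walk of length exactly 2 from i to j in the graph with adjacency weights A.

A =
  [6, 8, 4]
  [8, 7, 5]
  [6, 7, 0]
A^⊗2 =
  [10, 11, 4]
  [11, 12, 5]
  [6, 7, 0]

Each entry (A^⊗2)_ij equals the minimum over all length-2 walks i = v_0 → v_1 → … → v_2 = j of Σ_t A[v_t][v_{t+1}]. For example, for (i, j) = (0, 2) we minimise over 3 possible intermediate vertex sequences; the minimum is 4, attained along the walk 0 → 2 → 2.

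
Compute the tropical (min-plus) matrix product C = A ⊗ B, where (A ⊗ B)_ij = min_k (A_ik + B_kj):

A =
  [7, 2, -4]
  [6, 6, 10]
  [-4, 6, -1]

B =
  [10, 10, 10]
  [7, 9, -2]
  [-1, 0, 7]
A ⊗ B =
  [-5, -4, 0]
  [9, 10, 4]
  [-2, -1, 4]

Apply the min-plus product entry-by-entry:
  C[0][0] = min over k of (A[0][0] + B[0][0] = 7 + 10 = 17, A[0][1] + B[1][0] = 2 + 7 = 9, A[0][2] + B[2][0] = -4 + -1 = -5) = -5 (attained at k = 2)
  C[0][1] = min over k of (A[0][0] + B[0][1] = 7 + 10 = 17, A[0][1] + B[1][1] = 2 + 9 = 11, A[0][2] + B[2][1] = -4 + 0 = -4) = -4 (attained at k = 2)
  C[0][2] = min over k of (A[0][0] + B[0][2] = 7 + 10 = 17, A[0][1] + B[1][2] = 2 + -2 = 0, A[0][2] + B[2][2] = -4 + 7 = 3) = 0 (attained at k = 1)
  C[1][0] = min over k of (A[1][0] + B[0][0] = 6 + 10 = 16, A[1][1] + B[1][0] = 6 + 7 = 13, A[1][2] + B[2][0] = 10 + -1 = 9) = 9 (attained at k = 2)
  C[1][1] = min over k of (A[1][0] + B[0][1] = 6 + 10 = 16, A[1][1] + B[1][1] = 6 + 9 = 15, A[1][2] + B[2][1] = 10 + 0 = 10) = 10 (attained at k = 2)
  C[1][2] = min over k of (A[1][0] + B[0][2] = 6 + 10 = 16, A[1][1] + B[1][2] = 6 + -2 = 4, A[1][2] + B[2][2] = 10 + 7 = 17) = 4 (attained at k = 1)
  C[2][0] = min over k of (A[2][0] + B[0][0] = -4 + 10 = 6, A[2][1] + B[1][0] = 6 + 7 = 13, A[2][2] + B[2][0] = -1 + -1 = -2) = -2 (attained at k = 2)
  C[2][1] = min over k of (A[2][0] + B[0][1] = -4 + 10 = 6, A[2][1] + B[1][1] = 6 + 9 = 15, A[2][2] + B[2][1] = -1 + 0 = -1) = -1 (attained at k = 2)
  C[2][2] = min over k of (A[2][0] + B[0][2] = -4 + 10 = 6, A[2][1] + B[1][2] = 6 + -2 = 4, A[2][2] + B[2][2] = -1 + 7 = 6) = 4 (attained at k = 1)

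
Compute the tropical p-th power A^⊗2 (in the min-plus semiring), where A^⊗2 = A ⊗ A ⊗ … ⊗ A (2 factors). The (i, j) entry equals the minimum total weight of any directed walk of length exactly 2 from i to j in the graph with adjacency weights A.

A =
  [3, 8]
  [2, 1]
A^⊗2 =
  [6, 9]
  [3, 2]

Each entry (A^⊗2)_ij equals the minimum over all length-2 walks i = v_0 → v_1 → … → v_2 = j of Σ_t A[v_t][v_{t+1}]. For example, for (i, j) = (0, 1) we minimise over 2 possible intermediate vertex sequences; the minimum is 9, attained along the walk 0 → 1 → 1.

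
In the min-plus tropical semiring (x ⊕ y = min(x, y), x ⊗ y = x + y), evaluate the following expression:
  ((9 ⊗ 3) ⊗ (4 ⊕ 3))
((9 ⊗ 3) ⊗ (4 ⊕ 3)) = 15

Expand innermost to outermost. Recall ⊕ takes the minimum of its arguments and ⊗ takes their sum. Working out the expression ((9 ⊗ 3) ⊗ (4 ⊕ 3)) gives 15.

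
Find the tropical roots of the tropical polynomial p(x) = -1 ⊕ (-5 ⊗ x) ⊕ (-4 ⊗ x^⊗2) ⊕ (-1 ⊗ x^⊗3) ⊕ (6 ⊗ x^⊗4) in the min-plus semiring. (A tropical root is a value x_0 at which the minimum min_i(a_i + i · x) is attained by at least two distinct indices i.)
Roots: {-7, -3, -1, 4}

Each tropical root is a break point of the lower envelope of the lines y = a_i + i · x (there are 5 lines, with slopes 0, 1, ..., 4). Only the lines that attain the minimum somewhere contribute to roots; other lines are dominated. Here the surviving (envelope) indices are i = 4, i = 3, i = 2, i = 1, i = 0.
Intersections between consecutive envelope lines give the roots: for adjacent envelope indices i < j the intersection is x = (a_i − a_j) / (j − i). Reading off the sorted break points: {-7, -3, -1, 4}.
Verification: at each break x_0, at least two indices attain the minimum of min_i(a_i + i · x_0).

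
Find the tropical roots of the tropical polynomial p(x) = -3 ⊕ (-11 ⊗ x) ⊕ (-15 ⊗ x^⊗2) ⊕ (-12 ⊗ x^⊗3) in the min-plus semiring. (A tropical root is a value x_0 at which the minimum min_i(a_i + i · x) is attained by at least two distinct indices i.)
Roots: {-3, 4, 8}

Each tropical root is a break point of the lower envelope of the lines y = a_i + i · x (there are 4 lines, with slopes 0, 1, ..., 3). Only the lines that attain the minimum somewhere contribute to roots; other lines are dominated. Here the surviving (envelope) indices are i = 3, i = 2, i = 1, i = 0.
Intersections between consecutive envelope lines give the roots: for adjacent envelope indices i < j the intersection is x = (a_i − a_j) / (j − i). Reading off the sorted break points: {-3, 4, 8}.
Verification: at each break x_0, at least two indices attain the minimum of min_i(a_i + i · x_0).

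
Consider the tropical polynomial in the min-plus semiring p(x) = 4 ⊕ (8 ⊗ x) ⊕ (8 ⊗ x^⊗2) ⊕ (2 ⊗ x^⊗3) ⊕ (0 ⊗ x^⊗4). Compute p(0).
p(0) = 0

A tropical monomial a ⊗ x^⊗i evaluates to a + i · x. Evaluating each term at x = 0:
  Term 0 contributes 4 + 0 · 0 = 4
  Term 1 contributes 8 + 1 · 0 = 8
  Term 2 contributes 8 + 2 · 0 = 8
  Term 3 contributes 2 + 3 · 0 = 2
  Term 4 contributes 0 + 4 · 0 = 0
p(0) = ⊕ of these = min[4, 8, 8, 2, 0] = 0.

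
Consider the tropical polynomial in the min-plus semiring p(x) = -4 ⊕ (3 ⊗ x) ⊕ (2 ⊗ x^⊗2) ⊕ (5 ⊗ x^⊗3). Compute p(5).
p(5) = -4

A tropical monomial a ⊗ x^⊗i evaluates to a + i · x. Evaluating each term at x = 5:
  Term 0 contributes -4 + 0 · 5 = -4
  Term 1 contributes 3 + 1 · 5 = 8
  Term 2 contributes 2 + 2 · 5 = 12
  Term 3 contributes 5 + 3 · 5 = 20
p(5) = ⊕ of these = min[-4, 8, 12, 20] = -4.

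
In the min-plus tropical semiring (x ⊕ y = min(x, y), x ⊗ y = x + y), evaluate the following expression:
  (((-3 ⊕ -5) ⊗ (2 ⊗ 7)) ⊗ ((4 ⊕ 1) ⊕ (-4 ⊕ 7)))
(((-3 ⊕ -5) ⊗ (2 ⊗ 7)) ⊗ ((4 ⊕ 1) ⊕ (-4 ⊕ 7))) = 0

Expand innermost to outermost. Recall ⊕ takes the minimum of its arguments and ⊗ takes their sum. Working out the expression (((-3 ⊕ -5) ⊗ (2 ⊗ 7)) ⊗ ((4 ⊕ 1) ⊕ (-4 ⊕ 7))) gives 0.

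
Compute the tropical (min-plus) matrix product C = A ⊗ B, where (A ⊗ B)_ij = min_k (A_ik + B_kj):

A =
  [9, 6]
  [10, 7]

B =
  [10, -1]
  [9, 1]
A ⊗ B =
  [15, 7]
  [16, 8]

Apply the min-plus product entry-by-entry:
  C[0][0] = min over k of (A[0][0] + B[0][0] = 9 + 10 = 19, A[0][1] + B[1][0] = 6 + 9 = 15) = 15 (attained at k = 1)
  C[0][1] = min over k of (A[0][0] + B[0][1] = 9 + -1 = 8, A[0][1] + B[1][1] = 6 + 1 = 7) = 7 (attained at k = 1)
  C[1][0] = min over k of (A[1][0] + B[0][0] = 10 + 10 = 20, A[1][1] + B[1][0] = 7 + 9 = 16) = 16 (attained at k = 1)
  C[1][1] = min over k of (A[1][0] + B[0][1] = 10 + -1 = 9, A[1][1] + B[1][1] = 7 + 1 = 8) = 8 (attained at k = 1)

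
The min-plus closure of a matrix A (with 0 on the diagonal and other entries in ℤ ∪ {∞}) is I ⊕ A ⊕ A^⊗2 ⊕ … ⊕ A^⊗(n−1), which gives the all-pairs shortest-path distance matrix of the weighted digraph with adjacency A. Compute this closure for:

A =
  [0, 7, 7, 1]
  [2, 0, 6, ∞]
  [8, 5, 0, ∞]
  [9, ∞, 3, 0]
Closure =
  [0, 7, 4, 1]
  [2, 0, 6, 3]
  [7, 5, 0, 8]
  [9, 8, 3, 0]

This is the Floyd-Warshall all-pairs shortest-path computation. For each intermediate vertex k = 0, 1, …, 3, update dist[i][j] ← min(dist[i][j], dist[i][k] + dist[k][j]). The final matrix gives, for each (i, j), the minimum total weight of any directed path from i to j (possibly empty when i = j).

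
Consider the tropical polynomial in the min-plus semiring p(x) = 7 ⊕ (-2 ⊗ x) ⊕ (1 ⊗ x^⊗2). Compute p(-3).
p(-3) = -5

A tropical monomial a ⊗ x^⊗i evaluates to a + i · x. Evaluating each term at x = -3:
  Term 0 contributes 7 + 0 · -3 = 7
  Term 1 contributes -2 + 1 · -3 = -5
  Term 2 contributes 1 + 2 · -3 = -5
p(-3) = ⊕ of these = min[7, -5, -5] = -5.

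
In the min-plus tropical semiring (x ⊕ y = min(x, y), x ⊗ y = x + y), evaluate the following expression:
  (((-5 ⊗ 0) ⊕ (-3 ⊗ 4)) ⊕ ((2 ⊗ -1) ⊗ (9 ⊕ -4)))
(((-5 ⊗ 0) ⊕ (-3 ⊗ 4)) ⊕ ((2 ⊗ -1) ⊗ (9 ⊕ -4))) = -5

Expand innermost to outermost. Recall ⊕ takes the minimum of its arguments and ⊗ takes their sum. Working out the expression (((-5 ⊗ 0) ⊕ (-3 ⊗ 4)) ⊕ ((2 ⊗ -1) ⊗ (9 ⊕ -4))) gives -5.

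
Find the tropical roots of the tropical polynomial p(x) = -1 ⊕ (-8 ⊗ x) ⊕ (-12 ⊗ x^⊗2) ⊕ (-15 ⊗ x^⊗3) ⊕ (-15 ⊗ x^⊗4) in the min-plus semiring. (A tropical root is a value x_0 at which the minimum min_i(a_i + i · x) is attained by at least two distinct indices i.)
Roots: {0, 3, 4, 7}

Each tropical root is a break point of the lower envelope of the lines y = a_i + i · x (there are 5 lines, with slopes 0, 1, ..., 4). Only the lines that attain the minimum somewhere contribute to roots; other lines are dominated. Here the surviving (envelope) indices are i = 4, i = 3, i = 2, i = 1, i = 0.
Intersections between consecutive envelope lines give the roots: for adjacent envelope indices i < j the intersection is x = (a_i − a_j) / (j − i). Reading off the sorted break points: {0, 3, 4, 7}.
Verification: at each break x_0, at least two indices attain the minimum of min_i(a_i + i · x_0).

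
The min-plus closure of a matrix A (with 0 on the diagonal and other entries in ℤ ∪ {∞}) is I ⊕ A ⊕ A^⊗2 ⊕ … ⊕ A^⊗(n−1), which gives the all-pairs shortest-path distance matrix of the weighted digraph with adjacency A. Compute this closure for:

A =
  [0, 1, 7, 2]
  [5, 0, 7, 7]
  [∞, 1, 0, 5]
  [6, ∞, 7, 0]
Closure =
  [0, 1, 7, 2]
  [5, 0, 7, 7]
  [6, 1, 0, 5]
  [6, 7, 7, 0]

This is the Floyd-Warshall all-pairs shortest-path computation. For each intermediate vertex k = 0, 1, …, 3, update dist[i][j] ← min(dist[i][j], dist[i][k] + dist[k][j]). The final matrix gives, for each (i, j), the minimum total weight of any directed path from i to j (possibly empty when i = j).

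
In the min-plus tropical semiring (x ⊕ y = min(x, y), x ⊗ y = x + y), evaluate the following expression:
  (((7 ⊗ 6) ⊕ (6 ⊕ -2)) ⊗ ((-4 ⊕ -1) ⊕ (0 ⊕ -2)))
(((7 ⊗ 6) ⊕ (6 ⊕ -2)) ⊗ ((-4 ⊕ -1) ⊕ (0 ⊕ -2))) = -6

Expand innermost to outermost. Recall ⊕ takes the minimum of its arguments and ⊗ takes their sum. Working out the expression (((7 ⊗ 6) ⊕ (6 ⊕ -2)) ⊗ ((-4 ⊕ -1) ⊕ (0 ⊕ -2))) gives -6.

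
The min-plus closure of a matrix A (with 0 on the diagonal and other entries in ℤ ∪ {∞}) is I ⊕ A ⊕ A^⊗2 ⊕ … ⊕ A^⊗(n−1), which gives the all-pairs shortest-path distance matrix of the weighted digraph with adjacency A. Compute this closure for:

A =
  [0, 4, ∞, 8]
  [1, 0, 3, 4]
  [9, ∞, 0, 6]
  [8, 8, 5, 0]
Closure =
  [0, 4, 7, 8]
  [1, 0, 3, 4]
  [9, 13, 0, 6]
  [8, 8, 5, 0]

This is the Floyd-Warshall all-pairs shortest-path computation. For each intermediate vertex k = 0, 1, …, 3, update dist[i][j] ← min(dist[i][j], dist[i][k] + dist[k][j]). The final matrix gives, for each (i, j), the minimum total weight of any directed path from i to j (possibly empty when i = j).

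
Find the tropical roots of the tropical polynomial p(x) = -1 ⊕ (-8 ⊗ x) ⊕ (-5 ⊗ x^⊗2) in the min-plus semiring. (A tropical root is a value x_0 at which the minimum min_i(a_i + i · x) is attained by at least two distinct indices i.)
Roots: {-3, 7}

Each tropical root is a break point of the lower envelope of the lines y = a_i + i · x (there are 3 lines, with slopes 0, 1, ..., 2). Only the lines that attain the minimum somewhere contribute to roots; other lines are dominated. Here the surviving (envelope) indices are i = 2, i = 1, i = 0.
Intersections between consecutive envelope lines give the roots: for adjacent envelope indices i < j the intersection is x = (a_i − a_j) / (j − i). Reading off the sorted break points: {-3, 7}.
Verification: at each break x_0, at least two indices attain the minimum of min_i(a_i + i · x_0).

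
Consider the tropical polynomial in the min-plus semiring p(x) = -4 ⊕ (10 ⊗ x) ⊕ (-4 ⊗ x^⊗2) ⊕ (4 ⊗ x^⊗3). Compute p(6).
p(6) = -4

A tropical monomial a ⊗ x^⊗i evaluates to a + i · x. Evaluating each term at x = 6:
  Term 0 contributes -4 + 0 · 6 = -4
  Term 1 contributes 10 + 1 · 6 = 16
  Term 2 contributes -4 + 2 · 6 = 8
  Term 3 contributes 4 + 3 · 6 = 22
p(6) = ⊕ of these = min[-4, 16, 8, 22] = -4.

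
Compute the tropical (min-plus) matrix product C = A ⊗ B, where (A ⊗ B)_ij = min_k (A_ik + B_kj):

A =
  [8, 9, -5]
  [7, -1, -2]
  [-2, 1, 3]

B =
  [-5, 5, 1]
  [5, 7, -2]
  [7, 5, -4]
A ⊗ B =
  [2, 0, -9]
  [2, 3, -6]
  [-7, 3, -1]

Apply the min-plus product entry-by-entry:
  C[0][0] = min over k of (A[0][0] + B[0][0] = 8 + -5 = 3, A[0][1] + B[1][0] = 9 + 5 = 14, A[0][2] + B[2][0] = -5 + 7 = 2) = 2 (attained at k = 2)
  C[0][1] = min over k of (A[0][0] + B[0][1] = 8 + 5 = 13, A[0][1] + B[1][1] = 9 + 7 = 16, A[0][2] + B[2][1] = -5 + 5 = 0) = 0 (attained at k = 2)
  C[0][2] = min over k of (A[0][0] + B[0][2] = 8 + 1 = 9, A[0][1] + B[1][2] = 9 + -2 = 7, A[0][2] + B[2][2] = -5 + -4 = -9) = -9 (attained at k = 2)
  C[1][0] = min over k of (A[1][0] + B[0][0] = 7 + -5 = 2, A[1][1] + B[1][0] = -1 + 5 = 4, A[1][2] + B[2][0] = -2 + 7 = 5) = 2 (attained at k = 0)
  C[1][1] = min over k of (A[1][0] + B[0][1] = 7 + 5 = 12, A[1][1] + B[1][1] = -1 + 7 = 6, A[1][2] + B[2][1] = -2 + 5 = 3) = 3 (attained at k = 2)
  C[1][2] = min over k of (A[1][0] + B[0][2] = 7 + 1 = 8, A[1][1] + B[1][2] = -1 + -2 = -3, A[1][2] + B[2][2] = -2 + -4 = -6) = -6 (attained at k = 2)
  C[2][0] = min over k of (A[2][0] + B[0][0] = -2 + -5 = -7, A[2][1] + B[1][0] = 1 + 5 = 6, A[2][2] + B[2][0] = 3 + 7 = 10) = -7 (attained at k = 0)
  C[2][1] = min over k of (A[2][0] + B[0][1] = -2 + 5 = 3, A[2][1] + B[1][1] = 1 + 7 = 8, A[2][2] + B[2][1] = 3 + 5 = 8) = 3 (attained at k = 0)
  C[2][2] = min over k of (A[2][0] + B[0][2] = -2 + 1 = -1, A[2][1] + B[1][2] = 1 + -2 = -1, A[2][2] + B[2][2] = 3 + -4 = -1) = -1 (attained at k = 0)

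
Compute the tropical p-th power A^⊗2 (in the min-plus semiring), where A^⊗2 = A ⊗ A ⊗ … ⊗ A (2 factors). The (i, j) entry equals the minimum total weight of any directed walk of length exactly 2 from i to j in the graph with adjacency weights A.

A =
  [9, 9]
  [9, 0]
A^⊗2 =
  [18, 9]
  [9, 0]

Each entry (A^⊗2)_ij equals the minimum over all length-2 walks i = v_0 → v_1 → … → v_2 = j of Σ_t A[v_t][v_{t+1}]. For example, for (i, j) = (0, 1) we minimise over 2 possible intermediate vertex sequences; the minimum is 9, attained along the walk 0 → 1 → 1.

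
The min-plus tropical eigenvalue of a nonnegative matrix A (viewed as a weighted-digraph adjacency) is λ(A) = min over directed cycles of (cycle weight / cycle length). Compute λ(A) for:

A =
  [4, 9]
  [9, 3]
λ(A) = 3

Enumerate directed cycles and compute their means (weight / length). Sample:
  cycle 0 → 0: weight = 4, length = 1, mean = 4/1 ≈ 4.000
  cycle 1 → 1: weight = 3, length = 1, mean = 3/1 ≈ 3.000
  cycle 0 → 1 → 0: weight = 18, length = 2, mean = 18/2 ≈ 9.000
  cycle 1 → 0 → 1: weight = 18, length = 2, mean = 18/2 ≈ 9.000
Minimum mean = 3.000, attained e.g. along the cycle 1 → 1 with weight 3 and length 1. So λ(A) = 3/1 = 3.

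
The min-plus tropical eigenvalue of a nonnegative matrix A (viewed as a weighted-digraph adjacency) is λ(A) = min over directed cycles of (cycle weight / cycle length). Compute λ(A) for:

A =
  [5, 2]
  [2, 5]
λ(A) = 2

Enumerate directed cycles and compute their means (weight / length). Sample:
  cycle 0 → 0: weight = 5, length = 1, mean = 5/1 ≈ 5.000
  cycle 1 → 1: weight = 5, length = 1, mean = 5/1 ≈ 5.000
  cycle 0 → 1 → 0: weight = 4, length = 2, mean = 4/2 ≈ 2.000
  cycle 1 → 0 → 1: weight = 4, length = 2, mean = 4/2 ≈ 2.000
Minimum mean = 2.000, attained e.g. along the cycle 0 → 1 → 0 with weight 4 and length 2. So λ(A) = 4/2 = 2.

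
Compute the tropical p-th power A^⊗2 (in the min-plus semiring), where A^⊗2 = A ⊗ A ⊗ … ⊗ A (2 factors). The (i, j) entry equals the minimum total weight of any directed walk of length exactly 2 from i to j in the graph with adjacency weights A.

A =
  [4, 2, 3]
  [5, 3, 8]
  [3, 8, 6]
A^⊗2 =
  [6, 5, 7]
  [8, 6, 8]
  [7, 5, 6]

Each entry (A^⊗2)_ij equals the minimum over all length-2 walks i = v_0 → v_1 → … → v_2 = j of Σ_t A[v_t][v_{t+1}]. For example, for (i, j) = (0, 2) we minimise over 3 possible intermediate vertex sequences; the minimum is 7, attained along the walk 0 → 0 → 2.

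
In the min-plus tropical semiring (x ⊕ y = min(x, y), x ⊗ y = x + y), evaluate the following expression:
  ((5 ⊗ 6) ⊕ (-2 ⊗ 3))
((5 ⊗ 6) ⊕ (-2 ⊗ 3)) = 1

Expand innermost to outermost. Recall ⊕ takes the minimum of its arguments and ⊗ takes their sum. Working out the expression ((5 ⊗ 6) ⊕ (-2 ⊗ 3)) gives 1.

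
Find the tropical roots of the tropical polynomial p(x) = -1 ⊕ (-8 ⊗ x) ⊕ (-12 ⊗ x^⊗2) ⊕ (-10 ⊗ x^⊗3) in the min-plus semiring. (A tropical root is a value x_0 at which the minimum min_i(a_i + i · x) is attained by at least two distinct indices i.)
Roots: {-2, 4, 7}

Each tropical root is a break point of the lower envelope of the lines y = a_i + i · x (there are 4 lines, with slopes 0, 1, ..., 3). Only the lines that attain the minimum somewhere contribute to roots; other lines are dominated. Here the surviving (envelope) indices are i = 3, i = 2, i = 1, i = 0.
Intersections between consecutive envelope lines give the roots: for adjacent envelope indices i < j the intersection is x = (a_i − a_j) / (j − i). Reading off the sorted break points: {-2, 4, 7}.
Verification: at each break x_0, at least two indices attain the minimum of min_i(a_i + i · x_0).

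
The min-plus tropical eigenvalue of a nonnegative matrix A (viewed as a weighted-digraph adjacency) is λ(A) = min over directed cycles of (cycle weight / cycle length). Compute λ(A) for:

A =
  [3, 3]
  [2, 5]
λ(A) = 5/2

Enumerate directed cycles and compute their means (weight / length). Sample:
  cycle 0 → 0: weight = 3, length = 1, mean = 3/1 ≈ 3.000
  cycle 1 → 1: weight = 5, length = 1, mean = 5/1 ≈ 5.000
  cycle 0 → 1 → 0: weight = 5, length = 2, mean = 5/2 ≈ 2.500
  cycle 1 → 0 → 1: weight = 5, length = 2, mean = 5/2 ≈ 2.500
Minimum mean = 2.500, attained e.g. along the cycle 0 → 1 → 0 with weight 5 and length 2. So λ(A) = 5/2 = 5/2.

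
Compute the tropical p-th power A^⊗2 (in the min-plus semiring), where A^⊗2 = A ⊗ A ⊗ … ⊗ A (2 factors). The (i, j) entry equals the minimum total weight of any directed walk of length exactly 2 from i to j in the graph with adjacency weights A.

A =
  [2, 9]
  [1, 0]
A^⊗2 =
  [4, 9]
  [1, 0]

Each entry (A^⊗2)_ij equals the minimum over all length-2 walks i = v_0 → v_1 → … → v_2 = j of Σ_t A[v_t][v_{t+1}]. For example, for (i, j) = (0, 1) we minimise over 2 possible intermediate vertex sequences; the minimum is 9, attained along the walk 0 → 1 → 1.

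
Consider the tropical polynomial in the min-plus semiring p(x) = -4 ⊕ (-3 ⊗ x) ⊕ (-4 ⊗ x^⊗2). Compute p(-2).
p(-2) = -8

A tropical monomial a ⊗ x^⊗i evaluates to a + i · x. Evaluating each term at x = -2:
  Term 0 contributes -4 + 0 · -2 = -4
  Term 1 contributes -3 + 1 · -2 = -5
  Term 2 contributes -4 + 2 · -2 = -8
p(-2) = ⊕ of these = min[-4, -5, -8] = -8.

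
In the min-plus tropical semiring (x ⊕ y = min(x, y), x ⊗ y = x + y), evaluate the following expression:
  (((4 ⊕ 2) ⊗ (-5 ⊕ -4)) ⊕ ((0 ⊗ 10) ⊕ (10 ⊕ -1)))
(((4 ⊕ 2) ⊗ (-5 ⊕ -4)) ⊕ ((0 ⊗ 10) ⊕ (10 ⊕ -1))) = -3

Expand innermost to outermost. Recall ⊕ takes the minimum of its arguments and ⊗ takes their sum. Working out the expression (((4 ⊕ 2) ⊗ (-5 ⊕ -4)) ⊕ ((0 ⊗ 10) ⊕ (10 ⊕ -1))) gives -3.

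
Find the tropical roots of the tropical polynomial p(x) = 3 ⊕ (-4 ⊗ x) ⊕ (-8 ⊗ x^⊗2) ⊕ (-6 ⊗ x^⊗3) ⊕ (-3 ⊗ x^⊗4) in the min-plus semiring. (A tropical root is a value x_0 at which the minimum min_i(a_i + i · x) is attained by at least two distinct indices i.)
Roots: {-3, -2, 4, 7}

Each tropical root is a break point of the lower envelope of the lines y = a_i + i · x (there are 5 lines, with slopes 0, 1, ..., 4). Only the lines that attain the minimum somewhere contribute to roots; other lines are dominated. Here the surviving (envelope) indices are i = 4, i = 3, i = 2, i = 1, i = 0.
Intersections between consecutive envelope lines give the roots: for adjacent envelope indices i < j the intersection is x = (a_i − a_j) / (j − i). Reading off the sorted break points: {-3, -2, 4, 7}.
Verification: at each break x_0, at least two indices attain the minimum of min_i(a_i + i · x_0).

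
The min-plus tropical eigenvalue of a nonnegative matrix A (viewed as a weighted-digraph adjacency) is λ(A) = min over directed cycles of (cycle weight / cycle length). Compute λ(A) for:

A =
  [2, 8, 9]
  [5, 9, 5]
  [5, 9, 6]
λ(A) = 2

Enumerate directed cycles and compute their means (weight / length). Sample:
  cycle 0 → 0: weight = 2, length = 1, mean = 2/1 ≈ 2.000
  cycle 1 → 1: weight = 9, length = 1, mean = 9/1 ≈ 9.000
  cycle 2 → 2: weight = 6, length = 1, mean = 6/1 ≈ 6.000
  cycle 0 → 1 → 0: weight = 13, length = 2, mean = 13/2 ≈ 6.500
  cycle 0 → 2 → 0: weight = 14, length = 2, mean = 14/2 ≈ 7.000
  cycle 1 → 0 → 1: weight = 13, length = 2, mean = 13/2 ≈ 6.500
Minimum mean = 2.000, attained e.g. along the cycle 0 → 0 with weight 2 and length 1. So λ(A) = 2/1 = 2.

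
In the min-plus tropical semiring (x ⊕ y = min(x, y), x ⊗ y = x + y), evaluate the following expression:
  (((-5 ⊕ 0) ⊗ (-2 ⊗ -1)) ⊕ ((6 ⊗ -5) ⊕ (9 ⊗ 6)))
(((-5 ⊕ 0) ⊗ (-2 ⊗ -1)) ⊕ ((6 ⊗ -5) ⊕ (9 ⊗ 6))) = -8

Expand innermost to outermost. Recall ⊕ takes the minimum of its arguments and ⊗ takes their sum. Working out the expression (((-5 ⊕ 0) ⊗ (-2 ⊗ -1)) ⊕ ((6 ⊗ -5) ⊕ (9 ⊗ 6))) gives -8.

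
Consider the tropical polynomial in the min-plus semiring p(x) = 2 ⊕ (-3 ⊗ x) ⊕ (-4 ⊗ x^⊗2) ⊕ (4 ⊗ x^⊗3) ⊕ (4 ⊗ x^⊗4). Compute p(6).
p(6) = 2

A tropical monomial a ⊗ x^⊗i evaluates to a + i · x. Evaluating each term at x = 6:
  Term 0 contributes 2 + 0 · 6 = 2
  Term 1 contributes -3 + 1 · 6 = 3
  Term 2 contributes -4 + 2 · 6 = 8
  Term 3 contributes 4 + 3 · 6 = 22
  Term 4 contributes 4 + 4 · 6 = 28
p(6) = ⊕ of these = min[2, 3, 8, 22, 28] = 2.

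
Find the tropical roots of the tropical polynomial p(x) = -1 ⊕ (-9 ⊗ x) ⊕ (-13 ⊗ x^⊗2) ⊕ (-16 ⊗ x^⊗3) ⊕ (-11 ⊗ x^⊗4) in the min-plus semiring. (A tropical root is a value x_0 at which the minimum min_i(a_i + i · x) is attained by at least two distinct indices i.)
Roots: {-5, 3, 4, 8}

Each tropical root is a break point of the lower envelope of the lines y = a_i + i · x (there are 5 lines, with slopes 0, 1, ..., 4). Only the lines that attain the minimum somewhere contribute to roots; other lines are dominated. Here the surviving (envelope) indices are i = 4, i = 3, i = 2, i = 1, i = 0.
Intersections between consecutive envelope lines give the roots: for adjacent envelope indices i < j the intersection is x = (a_i − a_j) / (j − i). Reading off the sorted break points: {-5, 3, 4, 8}.
Verification: at each break x_0, at least two indices attain the minimum of min_i(a_i + i · x_0).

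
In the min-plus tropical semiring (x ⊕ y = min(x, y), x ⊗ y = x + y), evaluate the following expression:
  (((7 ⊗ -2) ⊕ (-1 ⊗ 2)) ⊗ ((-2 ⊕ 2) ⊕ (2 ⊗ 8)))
(((7 ⊗ -2) ⊕ (-1 ⊗ 2)) ⊗ ((-2 ⊕ 2) ⊕ (2 ⊗ 8))) = -1

Expand innermost to outermost. Recall ⊕ takes the minimum of its arguments and ⊗ takes their sum. Working out the expression (((7 ⊗ -2) ⊕ (-1 ⊗ 2)) ⊗ ((-2 ⊕ 2) ⊕ (2 ⊗ 8))) gives -1.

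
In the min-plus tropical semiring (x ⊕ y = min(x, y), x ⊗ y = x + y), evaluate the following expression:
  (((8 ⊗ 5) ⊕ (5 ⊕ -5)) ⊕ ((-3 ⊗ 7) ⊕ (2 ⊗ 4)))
(((8 ⊗ 5) ⊕ (5 ⊕ -5)) ⊕ ((-3 ⊗ 7) ⊕ (2 ⊗ 4))) = -5

Expand innermost to outermost. Recall ⊕ takes the minimum of its arguments and ⊗ takes their sum. Working out the expression (((8 ⊗ 5) ⊕ (5 ⊕ -5)) ⊕ ((-3 ⊗ 7) ⊕ (2 ⊗ 4))) gives -5.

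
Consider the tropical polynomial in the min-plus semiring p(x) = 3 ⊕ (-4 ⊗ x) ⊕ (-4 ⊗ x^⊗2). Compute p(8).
p(8) = 3

A tropical monomial a ⊗ x^⊗i evaluates to a + i · x. Evaluating each term at x = 8:
  Term 0 contributes 3 + 0 · 8 = 3
  Term 1 contributes -4 + 1 · 8 = 4
  Term 2 contributes -4 + 2 · 8 = 12
p(8) = ⊕ of these = min[3, 4, 12] = 3.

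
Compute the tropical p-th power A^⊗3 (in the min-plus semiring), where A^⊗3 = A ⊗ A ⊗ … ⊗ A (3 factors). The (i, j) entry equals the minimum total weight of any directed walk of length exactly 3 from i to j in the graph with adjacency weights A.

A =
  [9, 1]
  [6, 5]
A^⊗3 =
  [12, 8]
  [13, 12]

Each entry (A^⊗3)_ij equals the minimum over all length-3 walks i = v_0 → v_1 → … → v_3 = j of Σ_t A[v_t][v_{t+1}]. For example, for (i, j) = (0, 1) we minimise over 4 possible intermediate vertex sequences; the minimum is 8, attained along the walk 0 → 1 → 0 → 1.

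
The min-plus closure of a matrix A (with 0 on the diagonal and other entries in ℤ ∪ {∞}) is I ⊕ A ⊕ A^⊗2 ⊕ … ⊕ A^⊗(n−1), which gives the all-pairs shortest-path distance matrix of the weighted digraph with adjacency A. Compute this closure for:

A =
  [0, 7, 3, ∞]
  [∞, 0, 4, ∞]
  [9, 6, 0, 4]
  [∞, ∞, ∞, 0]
Closure =
  [0, 7, 3, 7]
  [13, 0, 4, 8]
  [9, 6, 0, 4]
  [∞, ∞, ∞, 0]

This is the Floyd-Warshall all-pairs shortest-path computation. For each intermediate vertex k = 0, 1, …, 3, update dist[i][j] ← min(dist[i][j], dist[i][k] + dist[k][j]). The final matrix gives, for each (i, j), the minimum total weight of any directed path from i to j (possibly empty when i = j).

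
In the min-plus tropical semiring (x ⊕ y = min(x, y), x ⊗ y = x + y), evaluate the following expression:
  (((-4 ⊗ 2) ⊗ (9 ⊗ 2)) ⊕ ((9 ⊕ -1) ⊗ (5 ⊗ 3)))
(((-4 ⊗ 2) ⊗ (9 ⊗ 2)) ⊕ ((9 ⊕ -1) ⊗ (5 ⊗ 3))) = 7

Expand innermost to outermost. Recall ⊕ takes the minimum of its arguments and ⊗ takes their sum. Working out the expression (((-4 ⊗ 2) ⊗ (9 ⊗ 2)) ⊕ ((9 ⊕ -1) ⊗ (5 ⊗ 3))) gives 7.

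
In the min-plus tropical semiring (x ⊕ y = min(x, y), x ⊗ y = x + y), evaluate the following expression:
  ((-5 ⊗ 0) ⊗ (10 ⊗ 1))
((-5 ⊗ 0) ⊗ (10 ⊗ 1)) = 6

Expand innermost to outermost. Recall ⊕ takes the minimum of its arguments and ⊗ takes their sum. Working out the expression ((-5 ⊗ 0) ⊗ (10 ⊗ 1)) gives 6.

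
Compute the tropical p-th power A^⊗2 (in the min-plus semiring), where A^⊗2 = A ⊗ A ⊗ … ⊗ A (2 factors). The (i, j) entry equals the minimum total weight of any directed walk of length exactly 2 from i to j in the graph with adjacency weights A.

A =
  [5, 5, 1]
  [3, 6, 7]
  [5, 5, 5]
A^⊗2 =
  [6, 6, 6]
  [8, 8, 4]
  [8, 10, 6]

Each entry (A^⊗2)_ij equals the minimum over all length-2 walks i = v_0 → v_1 → … → v_2 = j of Σ_t A[v_t][v_{t+1}]. For example, for (i, j) = (0, 2) we minimise over 3 possible intermediate vertex sequences; the minimum is 6, attained along the walk 0 → 0 → 2.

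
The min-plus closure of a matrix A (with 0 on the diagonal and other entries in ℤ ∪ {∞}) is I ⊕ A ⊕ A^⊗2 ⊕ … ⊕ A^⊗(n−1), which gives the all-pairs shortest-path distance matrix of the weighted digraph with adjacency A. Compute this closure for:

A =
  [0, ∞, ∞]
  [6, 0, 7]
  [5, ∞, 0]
Closure =
  [0, ∞, ∞]
  [6, 0, 7]
  [5, ∞, 0]

This is the Floyd-Warshall all-pairs shortest-path computation. For each intermediate vertex k = 0, 1, …, 2, update dist[i][j] ← min(dist[i][j], dist[i][k] + dist[k][j]). The final matrix gives, for each (i, j), the minimum total weight of any directed path from i to j (possibly empty when i = j).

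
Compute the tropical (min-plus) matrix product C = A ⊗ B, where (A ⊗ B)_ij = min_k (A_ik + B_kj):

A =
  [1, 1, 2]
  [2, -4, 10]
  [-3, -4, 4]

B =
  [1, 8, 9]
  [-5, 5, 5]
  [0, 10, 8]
A ⊗ B =
  [-4, 6, 6]
  [-9, 1, 1]
  [-9, 1, 1]

Apply the min-plus product entry-by-entry:
  C[0][0] = min over k of (A[0][0] + B[0][0] = 1 + 1 = 2, A[0][1] + B[1][0] = 1 + -5 = -4, A[0][2] + B[2][0] = 2 + 0 = 2) = -4 (attained at k = 1)
  C[0][1] = min over k of (A[0][0] + B[0][1] = 1 + 8 = 9, A[0][1] + B[1][1] = 1 + 5 = 6, A[0][2] + B[2][1] = 2 + 10 = 12) = 6 (attained at k = 1)
  C[0][2] = min over k of (A[0][0] + B[0][2] = 1 + 9 = 10, A[0][1] + B[1][2] = 1 + 5 = 6, A[0][2] + B[2][2] = 2 + 8 = 10) = 6 (attained at k = 1)
  C[1][0] = min over k of (A[1][0] + B[0][0] = 2 + 1 = 3, A[1][1] + B[1][0] = -4 + -5 = -9, A[1][2] + B[2][0] = 10 + 0 = 10) = -9 (attained at k = 1)
  C[1][1] = min over k of (A[1][0] + B[0][1] = 2 + 8 = 10, A[1][1] + B[1][1] = -4 + 5 = 1, A[1][2] + B[2][1] = 10 + 10 = 20) = 1 (attained at k = 1)
  C[1][2] = min over k of (A[1][0] + B[0][2] = 2 + 9 = 11, A[1][1] + B[1][2] = -4 + 5 = 1, A[1][2] + B[2][2] = 10 + 8 = 18) = 1 (attained at k = 1)
  C[2][0] = min over k of (A[2][0] + B[0][0] = -3 + 1 = -2, A[2][1] + B[1][0] = -4 + -5 = -9, A[2][2] + B[2][0] = 4 + 0 = 4) = -9 (attained at k = 1)
  C[2][1] = min over k of (A[2][0] + B[0][1] = -3 + 8 = 5, A[2][1] + B[1][1] = -4 + 5 = 1, A[2][2] + B[2][1] = 4 + 10 = 14) = 1 (attained at k = 1)
  C[2][2] = min over k of (A[2][0] + B[0][2] = -3 + 9 = 6, A[2][1] + B[1][2] = -4 + 5 = 1, A[2][2] + B[2][2] = 4 + 8 = 12) = 1 (attained at k = 1)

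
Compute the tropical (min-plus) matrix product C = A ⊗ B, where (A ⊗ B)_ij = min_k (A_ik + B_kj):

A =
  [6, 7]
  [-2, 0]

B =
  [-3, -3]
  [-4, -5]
A ⊗ B =
  [3, 2]
  [-5, -5]

Apply the min-plus product entry-by-entry:
  C[0][0] = min over k of (A[0][0] + B[0][0] = 6 + -3 = 3, A[0][1] + B[1][0] = 7 + -4 = 3) = 3 (attained at k = 0)
  C[0][1] = min over k of (A[0][0] + B[0][1] = 6 + -3 = 3, A[0][1] + B[1][1] = 7 + -5 = 2) = 2 (attained at k = 1)
  C[1][0] = min over k of (A[1][0] + B[0][0] = -2 + -3 = -5, A[1][1] + B[1][0] = 0 + -4 = -4) = -5 (attained at k = 0)
  C[1][1] = min over k of (A[1][0] + B[0][1] = -2 + -3 = -5, A[1][1] + B[1][1] = 0 + -5 = -5) = -5 (attained at k = 0)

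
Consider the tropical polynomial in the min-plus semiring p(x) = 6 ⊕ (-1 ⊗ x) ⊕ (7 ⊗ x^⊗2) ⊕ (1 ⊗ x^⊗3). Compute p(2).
p(2) = 1

A tropical monomial a ⊗ x^⊗i evaluates to a + i · x. Evaluating each term at x = 2:
  Term 0 contributes 6 + 0 · 2 = 6
  Term 1 contributes -1 + 1 · 2 = 1
  Term 2 contributes 7 + 2 · 2 = 11
  Term 3 contributes 1 + 3 · 2 = 7
p(2) = ⊕ of these = min[6, 1, 11, 7] = 1.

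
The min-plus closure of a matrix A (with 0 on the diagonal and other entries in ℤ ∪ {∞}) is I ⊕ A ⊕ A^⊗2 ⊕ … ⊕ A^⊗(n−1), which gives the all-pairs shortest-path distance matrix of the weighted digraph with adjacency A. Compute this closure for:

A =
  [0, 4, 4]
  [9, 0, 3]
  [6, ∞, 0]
Closure =
  [0, 4, 4]
  [9, 0, 3]
  [6, 10, 0]

This is the Floyd-Warshall all-pairs shortest-path computation. For each intermediate vertex k = 0, 1, …, 2, update dist[i][j] ← min(dist[i][j], dist[i][k] + dist[k][j]). The final matrix gives, for each (i, j), the minimum total weight of any directed path from i to j (possibly empty when i = j).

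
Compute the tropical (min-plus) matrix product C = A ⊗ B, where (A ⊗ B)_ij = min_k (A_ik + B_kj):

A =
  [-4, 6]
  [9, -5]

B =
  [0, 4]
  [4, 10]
A ⊗ B =
  [-4, 0]
  [-1, 5]

Apply the min-plus product entry-by-entry:
  C[0][0] = min over k of (A[0][0] + B[0][0] = -4 + 0 = -4, A[0][1] + B[1][0] = 6 + 4 = 10) = -4 (attained at k = 0)
  C[0][1] = min over k of (A[0][0] + B[0][1] = -4 + 4 = 0, A[0][1] + B[1][1] = 6 + 10 = 16) = 0 (attained at k = 0)
  C[1][0] = min over k of (A[1][0] + B[0][0] = 9 + 0 = 9, A[1][1] + B[1][0] = -5 + 4 = -1) = -1 (attained at k = 1)
  C[1][1] = min over k of (A[1][0] + B[0][1] = 9 + 4 = 13, A[1][1] + B[1][1] = -5 + 10 = 5) = 5 (attained at k = 1)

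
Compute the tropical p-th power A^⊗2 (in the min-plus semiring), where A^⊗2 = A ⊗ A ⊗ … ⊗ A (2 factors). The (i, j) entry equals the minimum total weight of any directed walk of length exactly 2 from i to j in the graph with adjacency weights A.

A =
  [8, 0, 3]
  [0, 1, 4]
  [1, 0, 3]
A^⊗2 =
  [0, 1, 4]
  [1, 0, 3]
  [0, 1, 4]

Each entry (A^⊗2)_ij equals the minimum over all length-2 walks i = v_0 → v_1 → … → v_2 = j of Σ_t A[v_t][v_{t+1}]. For example, for (i, j) = (0, 2) we minimise over 3 possible intermediate vertex sequences; the minimum is 4, attained along the walk 0 → 1 → 2.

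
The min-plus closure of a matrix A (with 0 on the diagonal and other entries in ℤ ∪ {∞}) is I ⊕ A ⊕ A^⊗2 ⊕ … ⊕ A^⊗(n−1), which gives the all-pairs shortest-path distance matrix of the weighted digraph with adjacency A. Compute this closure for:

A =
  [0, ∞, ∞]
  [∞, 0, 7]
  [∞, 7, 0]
Closure =
  [0, ∞, ∞]
  [∞, 0, 7]
  [∞, 7, 0]

This is the Floyd-Warshall all-pairs shortest-path computation. For each intermediate vertex k = 0, 1, …, 2, update dist[i][j] ← min(dist[i][j], dist[i][k] + dist[k][j]). The final matrix gives, for each (i, j), the minimum total weight of any directed path from i to j (possibly empty when i = j).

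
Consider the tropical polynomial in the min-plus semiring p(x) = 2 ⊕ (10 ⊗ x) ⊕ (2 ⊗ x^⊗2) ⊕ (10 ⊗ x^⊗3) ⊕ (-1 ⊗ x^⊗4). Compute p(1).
p(1) = 2

A tropical monomial a ⊗ x^⊗i evaluates to a + i · x. Evaluating each term at x = 1:
  Term 0 contributes 2 + 0 · 1 = 2
  Term 1 contributes 10 + 1 · 1 = 11
  Term 2 contributes 2 + 2 · 1 = 4
  Term 3 contributes 10 + 3 · 1 = 13
  Term 4 contributes -1 + 4 · 1 = 3
p(1) = ⊕ of these = min[2, 11, 4, 13, 3] = 2.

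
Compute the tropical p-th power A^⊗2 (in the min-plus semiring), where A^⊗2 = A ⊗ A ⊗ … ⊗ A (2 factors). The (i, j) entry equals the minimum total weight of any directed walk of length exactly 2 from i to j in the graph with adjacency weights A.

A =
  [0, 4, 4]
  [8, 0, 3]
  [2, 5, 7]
A^⊗2 =
  [0, 4, 4]
  [5, 0, 3]
  [2, 5, 6]

Each entry (A^⊗2)_ij equals the minimum over all length-2 walks i = v_0 → v_1 → … → v_2 = j of Σ_t A[v_t][v_{t+1}]. For example, for (i, j) = (0, 2) we minimise over 3 possible intermediate vertex sequences; the minimum is 4, attained along the walk 0 → 0 → 2.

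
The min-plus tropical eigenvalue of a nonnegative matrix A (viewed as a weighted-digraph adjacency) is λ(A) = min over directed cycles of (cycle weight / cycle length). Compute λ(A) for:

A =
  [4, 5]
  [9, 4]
λ(A) = 4

Enumerate directed cycles and compute their means (weight / length). Sample:
  cycle 0 → 0: weight = 4, length = 1, mean = 4/1 ≈ 4.000
  cycle 1 → 1: weight = 4, length = 1, mean = 4/1 ≈ 4.000
  cycle 0 → 1 → 0: weight = 14, length = 2, mean = 14/2 ≈ 7.000
  cycle 1 → 0 → 1: weight = 14, length = 2, mean = 14/2 ≈ 7.000
Minimum mean = 4.000, attained e.g. along the cycle 0 → 0 with weight 4 and length 1. So λ(A) = 4/1 = 4.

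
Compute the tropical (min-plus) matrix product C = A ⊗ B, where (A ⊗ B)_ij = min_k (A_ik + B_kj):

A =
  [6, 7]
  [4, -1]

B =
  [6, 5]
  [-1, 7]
A ⊗ B =
  [6, 11]
  [-2, 6]

Apply the min-plus product entry-by-entry:
  C[0][0] = min over k of (A[0][0] + B[0][0] = 6 + 6 = 12, A[0][1] + B[1][0] = 7 + -1 = 6) = 6 (attained at k = 1)
  C[0][1] = min over k of (A[0][0] + B[0][1] = 6 + 5 = 11, A[0][1] + B[1][1] = 7 + 7 = 14) = 11 (attained at k = 0)
  C[1][0] = min over k of (A[1][0] + B[0][0] = 4 + 6 = 10, A[1][1] + B[1][0] = -1 + -1 = -2) = -2 (attained at k = 1)
  C[1][1] = min over k of (A[1][0] + B[0][1] = 4 + 5 = 9, A[1][1] + B[1][1] = -1 + 7 = 6) = 6 (attained at k = 1)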